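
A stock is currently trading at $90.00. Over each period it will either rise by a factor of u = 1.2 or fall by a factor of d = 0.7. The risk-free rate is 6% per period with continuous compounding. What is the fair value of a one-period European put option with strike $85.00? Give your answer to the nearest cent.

$5.73

Risk-neutral probability p = (e^0.06 − 0.7)/(1.2 − 0.7) = 0.3618/0.5000 = 0.7237
Terminal stock prices: S_u = 108, S_d = 63
Terminal payoffs (K − S): max(-23, 0) = 0, max(22, 0) = 22
Node 0 (S = 90): V_0 = e^(−0.06)·[0.7237·0.0000 + 0.2763·22.0000] = 5.7252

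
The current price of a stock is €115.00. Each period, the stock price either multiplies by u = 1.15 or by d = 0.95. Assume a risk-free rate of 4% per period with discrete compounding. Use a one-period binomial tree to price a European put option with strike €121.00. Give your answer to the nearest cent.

Risk-neutral probability p = (1 + 0.04 − 0.95)/(1.15 − 0.95) = 0.0900/0.2000 = 0.4500
Terminal stock prices: S_u = 132.2, S_d = 109.2
Terminal payoffs (K − S): max(-11.25, 0) = 0, max(11.75, 0) = 11.75
Node 0 (S = 115): V_0 = 1/1.04·[0.4500·0.0000 + 0.5500·11.7500] = 6.2139

€6.21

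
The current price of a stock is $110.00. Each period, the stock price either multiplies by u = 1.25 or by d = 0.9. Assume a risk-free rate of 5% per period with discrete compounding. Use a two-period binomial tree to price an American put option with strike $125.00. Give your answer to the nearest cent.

$15.00

Risk-neutral probability p = (1 + 0.05 − 0.9)/(1.25 − 0.9) = 0.1500/0.3500 = 0.4286
Terminal stock prices: S_uu = 171.9, S_ud = 123.8, S_dd = 89.1
Terminal payoffs (K − S): max(-46.88, 0) = 0, max(1.25, 0) = 1.25, max(35.9, 0) = 35.9
Node u (S = 137.5): continuation = 1/1.05·[0.4286·0.0000 + 0.5714·1.2500] = 0.6803; exercise value = 0.0000 ≤ continuation, so V_u = 0.6803
Node d (S = 99): continuation = 1/1.05·[0.4286·1.2500 + 0.5714·35.9000] = 20.0476; exercise value = 26.0000 > continuation, so V_d = 26.0000 (exercise)
Node 0 (S = 110): continuation = 1/1.05·[0.4286·0.6803 + 0.5714·26.0000] = 14.4273; exercise value = 15.0000 > continuation, so V_0 = 15.0000 (exercise)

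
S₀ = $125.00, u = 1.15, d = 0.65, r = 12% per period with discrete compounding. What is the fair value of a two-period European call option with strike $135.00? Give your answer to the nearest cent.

Risk-neutral probability p = (1 + 0.12 − 0.65)/(1.15 − 0.65) = 0.4700/0.5000 = 0.9400
Terminal stock prices: S_uu = 165.3, S_ud = 93.44, S_dd = 52.81
Terminal payoffs (S − K): max(30.31, 0) = 30.31, max(-41.56, 0) = 0, max(-82.19, 0) = 0
Node u (S = 143.8): V_u = 1/1.12·[0.9400·30.3125 + 0.0600·0.0000] = 25.4408
Node d (S = 81.25): V_d = 1/1.12·[0.9400·0.0000 + 0.0600·0.0000] = 0.0000
Node 0 (S = 125): V_0 = 1/1.12·[0.9400·25.4408 + 0.0600·0.0000] = 21.3521

$21.35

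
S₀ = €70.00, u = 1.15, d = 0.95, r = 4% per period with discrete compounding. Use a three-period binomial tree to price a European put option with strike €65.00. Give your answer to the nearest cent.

€0.74

Risk-neutral probability p = (1 + 0.04 − 0.95)/(1.15 − 0.95) = 0.0900/0.2000 = 0.4500
Terminal stock prices: S_uuu = 106.5, S_uud = 87.95, S_udd = 72.65, S_ddd = 60.02
Terminal payoffs (K − S): max(-41.46, 0) = 0, max(-22.95, 0) = 0, max(-7.651, 0) = 0, max(4.984, 0) = 4.984
Node uu (S = 92.57): V_uu = 1/1.04·[0.4500·0.0000 + 0.5500·0.0000] = 0.0000
Node ud (S = 76.47): V_ud = 1/1.04·[0.4500·0.0000 + 0.5500·0.0000] = 0.0000
Node dd (S = 63.17): V_dd = 1/1.04·[0.4500·0.0000 + 0.5500·4.9838] = 2.6356
Node u (S = 80.5): V_u = 1/1.04·[0.4500·0.0000 + 0.5500·0.0000] = 0.0000
Node d (S = 66.5): V_d = 1/1.04·[0.4500·0.0000 + 0.5500·2.6356] = 1.3938
Node 0 (S = 70): V_0 = 1/1.04·[0.4500·0.0000 + 0.5500·1.3938] = 0.7371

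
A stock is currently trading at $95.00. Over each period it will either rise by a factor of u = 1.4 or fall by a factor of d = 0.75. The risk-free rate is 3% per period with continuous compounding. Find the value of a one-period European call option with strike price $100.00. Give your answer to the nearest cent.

$13.82

Risk-neutral probability p = (e^0.03 − 0.75)/(1.4 − 0.75) = 0.2805/0.6500 = 0.4315
Terminal stock prices: S_u = 133, S_d = 71.25
Terminal payoffs (S − K): max(33, 0) = 33, max(-28.75, 0) = 0
Node 0 (S = 95): V_0 = e^(−0.03)·[0.4315·33.0000 + 0.5685·0.0000] = 13.8177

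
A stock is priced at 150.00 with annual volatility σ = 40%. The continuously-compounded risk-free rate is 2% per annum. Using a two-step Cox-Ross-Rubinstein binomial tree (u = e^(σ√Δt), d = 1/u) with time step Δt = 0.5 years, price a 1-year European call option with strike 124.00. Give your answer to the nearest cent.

CRR parameters: u = e^(σ√Δt) = e^(0.4·√0.5) = 1.3269, d = 1/u = 0.7536
Per-period rate: rΔt = 0.02·0.5 = 0.01, so R = e^0.01 = 1.0101
Risk-neutral probability p = (e^0.01 − 0.7536)/(1.3269 − 0.7536) = 0.2564/0.5733 = 0.4473
Terminal stock prices: S_uu = 264.1, S_ud = 150, S_dd = 85.2
Terminal payoffs (S − K): max(140.1, 0) = 140.1, max(26, 0) = 26, max(-38.8, 0) = 0
Node u (S = 199): V_u = e^(−0.01)·[0.4473·140.0981 + 0.5527·26.0000] = 76.2683
Node d (S = 113): V_d = e^(−0.01)·[0.4473·26.0000 + 0.5527·0.0000] = 11.5138
Node 0 (S = 150): V_0 = e^(−0.01)·[0.4473·76.2683 + 0.5527·11.5138] = 40.0750

40.07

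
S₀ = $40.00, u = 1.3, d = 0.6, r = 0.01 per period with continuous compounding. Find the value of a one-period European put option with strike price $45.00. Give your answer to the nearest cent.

$8.61

Risk-neutral probability p = (e^0.01 − 0.6)/(1.3 − 0.6) = 0.4101/0.7000 = 0.5858
Terminal stock prices: S_u = 52, S_d = 24
Terminal payoffs (K − S): max(-7, 0) = 0, max(21, 0) = 21
Node 0 (S = 40): V_0 = e^(−0.01)·[0.5858·0.0000 + 0.4142·21.0000] = 8.6119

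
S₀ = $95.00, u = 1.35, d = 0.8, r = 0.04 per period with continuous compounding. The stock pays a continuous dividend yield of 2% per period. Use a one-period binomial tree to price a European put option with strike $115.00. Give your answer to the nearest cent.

Per-period risk-free factor R = e^0.04 = 1.0408; dividend-adjusted growth = e^(0.04−0.02) = 1.0202.
Risk-neutral probability p = (1.0202 − 0.8)/(1.35 − 0.8) = 0.2202/0.5500 = 0.4004
Terminal stock prices: S_u = 128.2, S_d = 76
Terminal payoffs (K − S): max(-13.25, 0) = 0, max(39, 0) = 39
Node 0 (S = 95): V_0 = e^(−0.04)·[0.4004·0.0000 + 0.5996·39.0000] = 22.4688

$22.47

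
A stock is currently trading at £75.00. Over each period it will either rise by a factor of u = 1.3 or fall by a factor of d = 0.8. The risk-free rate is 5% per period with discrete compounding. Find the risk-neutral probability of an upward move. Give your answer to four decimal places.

Risk-neutral probability p = (1 + 0.05 − 0.8)/(1.3 − 0.8) = 0.2500/0.5000 = 0.5000

p = 0.5000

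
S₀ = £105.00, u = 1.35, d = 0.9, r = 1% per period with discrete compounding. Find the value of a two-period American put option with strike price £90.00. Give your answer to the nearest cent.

Risk-neutral probability p = (1 + 0.01 − 0.9)/(1.35 − 0.9) = 0.1100/0.4500 = 0.2444
Terminal stock prices: S_uu = 191.4, S_ud = 127.6, S_dd = 85.05
Terminal payoffs (K − S): max(-101.4, 0) = 0, max(-37.58, 0) = 0, max(4.95, 0) = 4.95
Node u (S = 141.8): continuation = 1/1.01·[0.2444·0.0000 + 0.7556·0.0000] = 0.0000; exercise value = 0.0000 ≤ continuation, so V_u = 0.0000
Node d (S = 94.5): continuation = 1/1.01·[0.2444·0.0000 + 0.7556·4.9500] = 3.7030; exercise value = 0.0000 ≤ continuation, so V_d = 3.7030
Node 0 (S = 105): continuation = 1/1.01·[0.2444·0.0000 + 0.7556·3.7030] = 2.7701; exercise value = 0.0000 ≤ continuation, so V_0 = 2.7701

£2.77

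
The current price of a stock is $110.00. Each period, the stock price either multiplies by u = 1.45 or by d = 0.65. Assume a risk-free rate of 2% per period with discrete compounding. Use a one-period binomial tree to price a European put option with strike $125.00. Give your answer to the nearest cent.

$28.19

Risk-neutral probability p = (1 + 0.02 − 0.65)/(1.45 − 0.65) = 0.3700/0.8000 = 0.4625
Terminal stock prices: S_u = 159.5, S_d = 71.5
Terminal payoffs (K − S): max(-34.5, 0) = 0, max(53.5, 0) = 53.5
Node 0 (S = 110): V_0 = 1/1.02·[0.4625·0.0000 + 0.5375·53.5000] = 28.1924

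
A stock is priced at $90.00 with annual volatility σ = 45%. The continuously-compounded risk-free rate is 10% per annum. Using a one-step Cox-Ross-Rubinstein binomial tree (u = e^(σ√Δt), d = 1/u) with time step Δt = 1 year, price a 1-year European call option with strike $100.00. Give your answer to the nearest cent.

CRR parameters: u = e^(σ√Δt) = e^(0.45·√1) = 1.5683, d = 1/u = 0.6376
Per-period rate: rΔt = 0.1·1 = 0.1, so R = e^0.1 = 1.1052
Risk-neutral probability p = (e^0.1 − 0.6376)/(1.5683 − 0.6376) = 0.4675/0.9307 = 0.5024
Terminal stock prices: S_u = 141.1, S_d = 57.39
Terminal payoffs (S − K): max(41.15, 0) = 41.15, max(-42.61, 0) = 0
Node 0 (S = 90): V_0 = e^(−0.1)·[0.5024·41.1481 + 0.4976·0.0000] = 18.7042

$18.70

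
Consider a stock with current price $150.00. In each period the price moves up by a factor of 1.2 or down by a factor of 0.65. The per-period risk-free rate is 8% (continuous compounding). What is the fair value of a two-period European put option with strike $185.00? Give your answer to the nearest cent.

$24.04

Risk-neutral probability p = (e^0.08 − 0.65)/(1.2 − 0.65) = 0.4333/0.5500 = 0.7878
Terminal stock prices: S_uu = 216, S_ud = 117, S_dd = 63.38
Terminal payoffs (K − S): max(-31, 0) = 0, max(68, 0) = 68, max(121.6, 0) = 121.6
Node u (S = 180): V_u = e^(−0.08)·[0.7878·0.0000 + 0.2122·68.0000] = 13.3205
Node d (S = 97.5): V_d = e^(−0.08)·[0.7878·68.0000 + 0.2122·121.6250] = 73.2765
Node 0 (S = 150): V_0 = e^(−0.08)·[0.7878·13.3205 + 0.2122·73.2765] = 24.0412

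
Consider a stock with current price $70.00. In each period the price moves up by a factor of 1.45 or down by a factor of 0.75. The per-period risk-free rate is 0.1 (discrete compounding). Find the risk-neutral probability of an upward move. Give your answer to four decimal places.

Risk-neutral probability p = (1 + 0.1 − 0.75)/(1.45 − 0.75) = 0.3500/0.7000 = 0.5000

p = 0.5000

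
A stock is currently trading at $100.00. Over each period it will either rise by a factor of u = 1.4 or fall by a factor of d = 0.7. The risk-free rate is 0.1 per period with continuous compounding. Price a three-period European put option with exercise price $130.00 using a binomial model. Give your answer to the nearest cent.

Risk-neutral probability p = (e^0.1 − 0.7)/(1.4 − 0.7) = 0.4052/0.7000 = 0.5788
Terminal stock prices: S_uuu = 274.4, S_uud = 137.2, S_udd = 68.6, S_ddd = 34.3
Terminal payoffs (K − S): max(-144.4, 0) = 0, max(-7.2, 0) = 0, max(61.4, 0) = 61.4, max(95.7, 0) = 95.7
Node uu (S = 196): V_uu = e^(−0.1)·[0.5788·0.0000 + 0.4212·0.0000] = 0.0000
Node ud (S = 98): V_ud = e^(−0.1)·[0.5788·0.0000 + 0.4212·61.4000] = 23.3997
Node dd (S = 49): V_dd = e^(−0.1)·[0.5788·61.4000 + 0.4212·95.7000] = 68.6289
Node u (S = 140): V_u = e^(−0.1)·[0.5788·0.0000 + 0.4212·23.3997] = 8.9177
Node d (S = 70): V_d = e^(−0.1)·[0.5788·23.3997 + 0.4212·68.6289] = 38.4099
Node 0 (S = 100): V_0 = e^(−0.1)·[0.5788·8.9177 + 0.4212·38.4099] = 19.3087

$19.31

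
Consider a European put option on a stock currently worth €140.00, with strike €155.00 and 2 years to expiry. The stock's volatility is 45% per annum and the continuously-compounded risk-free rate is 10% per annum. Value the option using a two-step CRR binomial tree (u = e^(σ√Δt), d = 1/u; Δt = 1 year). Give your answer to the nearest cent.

CRR parameters: u = e^(σ√Δt) = e^(0.45·√1) = 1.5683, d = 1/u = 0.6376
Per-period rate: rΔt = 0.1·1 = 0.1, so R = e^0.1 = 1.1052
Risk-neutral probability p = (e^0.1 − 0.6376)/(1.5683 − 0.6376) = 0.4675/0.9307 = 0.5024
Terminal stock prices: S_uu = 344.3, S_ud = 140, S_dd = 56.92
Terminal payoffs (K − S): max(-189.3, 0) = 0, max(15, 0) = 15, max(98.08, 0) = 98.08
Node u (S = 219.6): V_u = e^(−0.1)·[0.5024·0.0000 + 0.4976·15.0000] = 6.7542
Node d (S = 89.27): V_d = e^(−0.1)·[0.5024·15.0000 + 0.4976·98.0802] = 50.9819
Node 0 (S = 140): V_0 = e^(−0.1)·[0.5024·6.7542 + 0.4976·50.9819] = 26.0262

€26.03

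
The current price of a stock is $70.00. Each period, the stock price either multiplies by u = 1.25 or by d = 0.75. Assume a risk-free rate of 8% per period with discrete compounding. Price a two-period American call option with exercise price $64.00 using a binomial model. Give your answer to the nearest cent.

Risk-neutral probability p = (1 + 0.08 − 0.75)/(1.25 − 0.75) = 0.3300/0.5000 = 0.6600
Terminal stock prices: S_uu = 109.4, S_ud = 65.62, S_dd = 39.38
Terminal payoffs (S − K): max(45.38, 0) = 45.38, max(1.625, 0) = 1.625, max(-24.62, 0) = 0
Node u (S = 87.5): continuation = 1/1.08·[0.6600·45.3750 + 0.3400·1.6250] = 28.2407; exercise value = 23.5000 ≤ continuation, so V_u = 28.2407
Node d (S = 52.5): continuation = 1/1.08·[0.6600·1.6250 + 0.3400·0.0000] = 0.9931; exercise value = 0.0000 ≤ continuation, so V_d = 0.9931
Node 0 (S = 70): continuation = 1/1.08·[0.6600·28.2407 + 0.3400·0.9931] = 17.5709; exercise value = 6.0000 ≤ continuation, so V_0 = 17.5709

$17.57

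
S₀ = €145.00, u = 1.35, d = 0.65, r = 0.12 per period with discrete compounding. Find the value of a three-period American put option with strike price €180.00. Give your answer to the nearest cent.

€35.30

Risk-neutral probability p = (1 + 0.12 − 0.65)/(1.35 − 0.65) = 0.4700/0.7000 = 0.6714
Terminal stock prices: S_uuu = 356.8, S_uud = 171.8, S_udd = 82.7, S_ddd = 39.82
Terminal payoffs (K − S): max(-176.8, 0) = 0, max(8.229, 0) = 8.229, max(97.3, 0) = 97.3, max(140.2, 0) = 140.2
Node uu (S = 264.3): continuation = 1/1.12·[0.6714·0.0000 + 0.3286·8.2294] = 2.4142; exercise value = 0.0000 ≤ continuation, so V_uu = 2.4142
Node ud (S = 127.2): continuation = 1/1.12·[0.6714·8.2294 + 0.3286·97.2956] = 33.4768; exercise value = 52.7625 > continuation, so V_ud = 52.7625 (exercise)
Node dd (S = 61.26): continuation = 1/1.12·[0.6714·97.2956 + 0.3286·140.1794] = 99.4518; exercise value = 118.7375 > continuation, so V_dd = 118.7375 (exercise)
Node u (S = 195.8): continuation = 1/1.12·[0.6714·2.4142 + 0.3286·52.7625] = 16.9261; exercise value = 0.0000 ≤ continuation, so V_u = 16.9261
Node d (S = 94.25): continuation = 1/1.12·[0.6714·52.7625 + 0.3286·118.7375] = 66.4643; exercise value = 85.7500 > continuation, so V_d = 85.7500 (exercise)
Node 0 (S = 145): continuation = 1/1.12·[0.6714·16.9261 + 0.3286·85.7500] = 35.3033; exercise value = 35.0000 ≤ continuation, so V_0 = 35.3033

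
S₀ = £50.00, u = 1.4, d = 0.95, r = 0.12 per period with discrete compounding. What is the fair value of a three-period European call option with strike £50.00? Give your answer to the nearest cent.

Risk-neutral probability p = (1 + 0.12 − 0.95)/(1.4 − 0.95) = 0.1700/0.4500 = 0.3778
Terminal stock prices: S_uuu = 137.2, S_uud = 93.1, S_udd = 63.17, S_ddd = 42.87
Terminal payoffs (S − K): max(87.2, 0) = 87.2, max(43.1, 0) = 43.1, max(13.17, 0) = 13.17, max(-7.131, 0) = 0
Node uu (S = 98): V_uu = 1/1.12·[0.3778·87.2000 + 0.6222·43.1000] = 53.3571
Node ud (S = 66.5): V_ud = 1/1.12·[0.3778·43.1000 + 0.6222·13.1750] = 21.8571
Node dd (S = 45.12): V_dd = 1/1.12·[0.3778·13.1750 + 0.6222·0.0000] = 4.4439
Node u (S = 70): V_u = 1/1.12·[0.3778·53.3571 + 0.6222·21.8571] = 30.1403
Node d (S = 47.5): V_d = 1/1.12·[0.3778·21.8571 + 0.6222·4.4439] = 9.8413
Node 0 (S = 50): V_0 = 1/1.12·[0.3778·30.1403 + 0.6222·9.8413] = 15.6338

£15.63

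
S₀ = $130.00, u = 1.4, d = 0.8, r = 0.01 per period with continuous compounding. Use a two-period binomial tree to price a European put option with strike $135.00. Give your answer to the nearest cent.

Risk-neutral probability p = (e^0.01 − 0.8)/(1.4 − 0.8) = 0.2101/0.6000 = 0.3501
Terminal stock prices: S_uu = 254.8, S_ud = 145.6, S_dd = 83.2
Terminal payoffs (K − S): max(-119.8, 0) = 0, max(-10.6, 0) = 0, max(51.8, 0) = 51.8
Node u (S = 182): V_u = e^(−0.01)·[0.3501·0.0000 + 0.6499·0.0000] = 0.0000
Node d (S = 104): V_d = e^(−0.01)·[0.3501·0.0000 + 0.6499·51.8000] = 33.3307
Node 0 (S = 130): V_0 = e^(−0.01)·[0.3501·0.0000 + 0.6499·33.3307] = 21.4466

$21.45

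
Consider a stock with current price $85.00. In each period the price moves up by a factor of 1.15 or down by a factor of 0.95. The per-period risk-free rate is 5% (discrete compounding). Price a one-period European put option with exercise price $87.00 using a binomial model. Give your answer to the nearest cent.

Risk-neutral probability p = (1 + 0.05 − 0.95)/(1.15 − 0.95) = 0.1000/0.2000 = 0.5000
Terminal stock prices: S_u = 97.75, S_d = 80.75
Terminal payoffs (K − S): max(-10.75, 0) = 0, max(6.25, 0) = 6.25
Node 0 (S = 85): V_0 = 1/1.05·[0.5000·0.0000 + 0.5000·6.2500] = 2.9762

$2.98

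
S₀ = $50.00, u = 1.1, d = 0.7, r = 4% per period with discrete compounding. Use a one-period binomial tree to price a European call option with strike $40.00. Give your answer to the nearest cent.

$12.26

Risk-neutral probability p = (1 + 0.04 − 0.7)/(1.1 − 0.7) = 0.3400/0.4000 = 0.8500
Terminal stock prices: S_u = 55, S_d = 35
Terminal payoffs (S − K): max(15, 0) = 15, max(-5, 0) = 0
Node 0 (S = 50): V_0 = 1/1.04·[0.8500·15.0000 + 0.1500·0.0000] = 12.2596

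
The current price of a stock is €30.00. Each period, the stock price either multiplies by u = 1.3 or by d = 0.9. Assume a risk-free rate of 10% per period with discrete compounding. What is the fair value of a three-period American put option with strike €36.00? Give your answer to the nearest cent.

€6.00

Risk-neutral probability p = (1 + 0.1 − 0.9)/(1.3 − 0.9) = 0.2000/0.4000 = 0.5000
Terminal stock prices: S_uuu = 65.91, S_uud = 45.63, S_udd = 31.59, S_ddd = 21.87
Terminal payoffs (K − S): max(-29.91, 0) = 0, max(-9.63, 0) = 0, max(4.41, 0) = 4.41, max(14.13, 0) = 14.13
Node uu (S = 50.7): continuation = 1/1.1·[0.5000·0.0000 + 0.5000·0.0000] = 0.0000; exercise value = 0.0000 ≤ continuation, so V_uu = 0.0000
Node ud (S = 35.1): continuation = 1/1.1·[0.5000·0.0000 + 0.5000·4.4100] = 2.0045; exercise value = 0.9000 ≤ continuation, so V_ud = 2.0045
Node dd (S = 24.3): continuation = 1/1.1·[0.5000·4.4100 + 0.5000·14.1300] = 8.4273; exercise value = 11.7000 > continuation, so V_dd = 11.7000 (exercise)
Node u (S = 39): continuation = 1/1.1·[0.5000·0.0000 + 0.5000·2.0045] = 0.9112; exercise value = 0.0000 ≤ continuation, so V_u = 0.9112
Node d (S = 27): continuation = 1/1.1·[0.5000·2.0045 + 0.5000·11.7000] = 6.2293; exercise value = 9.0000 > continuation, so V_d = 9.0000 (exercise)
Node 0 (S = 30): continuation = 1/1.1·[0.5000·0.9112 + 0.5000·9.0000] = 4.5051; exercise value = 6.0000 > continuation, so V_0 = 6.0000 (exercise)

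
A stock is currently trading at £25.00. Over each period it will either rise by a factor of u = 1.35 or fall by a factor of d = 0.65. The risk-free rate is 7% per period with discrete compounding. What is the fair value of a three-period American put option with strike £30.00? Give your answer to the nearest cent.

£6.88

Risk-neutral probability p = (1 + 0.07 − 0.65)/(1.35 − 0.65) = 0.4200/0.7000 = 0.6000
Terminal stock prices: S_uuu = 61.51, S_uud = 29.62, S_udd = 14.26, S_ddd = 6.866
Terminal payoffs (K − S): max(-31.51, 0) = 0, max(0.3844, 0) = 0.3844, max(15.74, 0) = 15.74, max(23.13, 0) = 23.13
Node uu (S = 45.56): continuation = 1/1.07·[0.6000·0.0000 + 0.4000·0.3844] = 0.1437; exercise value = 0.0000 ≤ continuation, so V_uu = 0.1437
Node ud (S = 21.94): continuation = 1/1.07·[0.6000·0.3844 + 0.4000·15.7406] = 6.0999; exercise value = 8.0625 > continuation, so V_ud = 8.0625 (exercise)
Node dd (S = 10.56): continuation = 1/1.07·[0.6000·15.7406 + 0.4000·23.1344] = 17.4749; exercise value = 19.4375 > continuation, so V_dd = 19.4375 (exercise)
Node u (S = 33.75): continuation = 1/1.07·[0.6000·0.1437 + 0.4000·8.0625] = 3.0946; exercise value = 0.0000 ≤ continuation, so V_u = 3.0946
Node d (S = 16.25): continuation = 1/1.07·[0.6000·8.0625 + 0.4000·19.4375] = 11.7874; exercise value = 13.7500 > continuation, so V_d = 13.7500 (exercise)
Node 0 (S = 25): continuation = 1/1.07·[0.6000·3.0946 + 0.4000·13.7500] = 6.8755; exercise value = 5.0000 ≤ continuation, so V_0 = 6.8755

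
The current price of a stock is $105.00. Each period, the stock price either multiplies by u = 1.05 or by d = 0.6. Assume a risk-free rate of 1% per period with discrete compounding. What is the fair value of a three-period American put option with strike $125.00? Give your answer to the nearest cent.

$20.00

Risk-neutral probability p = (1 + 0.01 − 0.6)/(1.05 − 0.6) = 0.4100/0.4500 = 0.9111
Terminal stock prices: S_uuu = 121.6, S_uud = 69.46, S_udd = 39.69, S_ddd = 22.68
Terminal payoffs (K − S): max(3.449, 0) = 3.449, max(55.54, 0) = 55.54, max(85.31, 0) = 85.31, max(102.3, 0) = 102.3
Node uu (S = 115.8): continuation = 1/1.01·[0.9111·3.4494 + 0.0889·55.5425] = 7.9999; exercise value = 9.2375 > continuation, so V_uu = 9.2375 (exercise)
Node ud (S = 66.15): continuation = 1/1.01·[0.9111·55.5425 + 0.0889·85.3100] = 57.6124; exercise value = 58.8500 > continuation, so V_ud = 58.8500 (exercise)
Node dd (S = 37.8): continuation = 1/1.01·[0.9111·85.3100 + 0.0889·102.3200] = 85.9624; exercise value = 87.2000 > continuation, so V_dd = 87.2000 (exercise)
Node u (S = 110.2): continuation = 1/1.01·[0.9111·9.2375 + 0.0889·58.8500] = 13.5124; exercise value = 14.7500 > continuation, so V_u = 14.7500 (exercise)
Node d (S = 63): continuation = 1/1.01·[0.9111·58.8500 + 0.0889·87.2000] = 60.7624; exercise value = 62.0000 > continuation, so V_d = 62.0000 (exercise)
Node 0 (S = 105): continuation = 1/1.01·[0.9111·14.7500 + 0.0889·62.0000] = 18.7624; exercise value = 20.0000 > continuation, so V_0 = 20.0000 (exercise)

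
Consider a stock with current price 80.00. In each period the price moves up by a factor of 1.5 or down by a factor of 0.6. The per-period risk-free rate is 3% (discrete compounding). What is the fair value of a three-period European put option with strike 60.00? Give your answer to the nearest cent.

Risk-neutral probability p = (1 + 0.03 − 0.6)/(1.5 − 0.6) = 0.4300/0.9000 = 0.4778
Terminal stock prices: S_uuu = 270, S_uud = 108, S_udd = 43.2, S_ddd = 17.28
Terminal payoffs (K − S): max(-210, 0) = 0, max(-48, 0) = 0, max(16.8, 0) = 16.8, max(42.72, 0) = 42.72
Node uu (S = 180): V_uu = 1/1.03·[0.4778·0.0000 + 0.5222·0.0000] = 0.0000
Node ud (S = 72): V_ud = 1/1.03·[0.4778·0.0000 + 0.5222·16.8000] = 8.5178
Node dd (S = 28.8): V_dd = 1/1.03·[0.4778·16.8000 + 0.5222·42.7200] = 29.4524
Node u (S = 120): V_u = 1/1.03·[0.4778·0.0000 + 0.5222·8.5178] = 4.3186
Node d (S = 48): V_d = 1/1.03·[0.4778·8.5178 + 0.5222·29.4524] = 18.8838
Node 0 (S = 80): V_0 = 1/1.03·[0.4778·4.3186 + 0.5222·18.8838] = 11.5776

11.58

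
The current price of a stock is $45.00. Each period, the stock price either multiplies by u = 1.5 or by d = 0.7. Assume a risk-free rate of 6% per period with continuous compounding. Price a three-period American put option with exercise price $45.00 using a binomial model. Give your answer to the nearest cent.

Risk-neutral probability p = (e^0.06 − 0.7)/(1.5 − 0.7) = 0.3618/0.8000 = 0.4523
Terminal stock prices: S_uuu = 151.9, S_uud = 70.88, S_udd = 33.07, S_ddd = 15.43
Terminal payoffs (K − S): max(-106.9, 0) = 0, max(-25.88, 0) = 0, max(11.93, 0) = 11.93, max(29.57, 0) = 29.57
Node uu (S = 101.2): continuation = e^(−0.06)·[0.4523·0.0000 + 0.5477·0.0000] = 0.0000; exercise value = 0.0000 ≤ continuation, so V_uu = 0.0000
Node ud (S = 47.25): continuation = e^(−0.06)·[0.4523·0.0000 + 0.5477·11.9250] = 6.1510; exercise value = 0.0000 ≤ continuation, so V_ud = 6.1510
Node dd (S = 22.05): continuation = e^(−0.06)·[0.4523·11.9250 + 0.5477·29.5650] = 20.3294; exercise value = 22.9500 > continuation, so V_dd = 22.9500 (exercise)
Node u (S = 67.5): continuation = e^(−0.06)·[0.4523·0.0000 + 0.5477·6.1510] = 3.1727; exercise value = 0.0000 ≤ continuation, so V_u = 3.1727
Node d (S = 31.5): continuation = e^(−0.06)·[0.4523·6.1510 + 0.5477·22.9500] = 14.4579; exercise value = 13.5000 ≤ continuation, so V_d = 14.4579
Node 0 (S = 45): continuation = e^(−0.06)·[0.4523·3.1727 + 0.5477·14.4579] = 8.8089; exercise value = 0.0000 ≤ continuation, so V_0 = 8.8089

$8.81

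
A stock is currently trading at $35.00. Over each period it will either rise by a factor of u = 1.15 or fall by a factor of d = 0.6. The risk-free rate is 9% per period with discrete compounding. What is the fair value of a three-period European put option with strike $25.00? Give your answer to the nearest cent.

$0.28

Risk-neutral probability p = (1 + 0.09 − 0.6)/(1.15 − 0.6) = 0.4900/0.5500 = 0.8909
Terminal stock prices: S_uuu = 53.23, S_uud = 27.77, S_udd = 14.49, S_ddd = 7.56
Terminal payoffs (K − S): max(-28.23, 0) = 0, max(-2.772, 0) = 0, max(10.51, 0) = 10.51, max(17.44, 0) = 17.44
Node uu (S = 46.29): V_uu = 1/1.09·[0.8909·0.0000 + 0.1091·0.0000] = 0.0000
Node ud (S = 24.15): V_ud = 1/1.09·[0.8909·0.0000 + 0.1091·10.5100] = 1.0519
Node dd (S = 12.6): V_dd = 1/1.09·[0.8909·10.5100 + 0.1091·17.4400] = 10.3358
Node u (S = 40.25): V_u = 1/1.09·[0.8909·0.0000 + 0.1091·1.0519] = 0.1053
Node d (S = 21): V_d = 1/1.09·[0.8909·1.0519 + 0.1091·10.3358] = 1.8942
Node 0 (S = 35): V_0 = 1/1.09·[0.8909·0.1053 + 0.1091·1.8942] = 0.2756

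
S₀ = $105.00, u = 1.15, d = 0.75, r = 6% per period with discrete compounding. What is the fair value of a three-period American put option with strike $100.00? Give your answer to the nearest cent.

$5.98

Risk-neutral probability p = (1 + 0.06 − 0.75)/(1.15 − 0.75) = 0.3100/0.4000 = 0.7750
Terminal stock prices: S_uuu = 159.7, S_uud = 104.1, S_udd = 67.92, S_ddd = 44.3
Terminal payoffs (K − S): max(-59.69, 0) = 0, max(-4.147, 0) = 0, max(32.08, 0) = 32.08, max(55.7, 0) = 55.7
Node uu (S = 138.9): continuation = 1/1.06·[0.7750·0.0000 + 0.2250·0.0000] = 0.0000; exercise value = 0.0000 ≤ continuation, so V_uu = 0.0000
Node ud (S = 90.56): continuation = 1/1.06·[0.7750·0.0000 + 0.2250·32.0781] = 6.8090; exercise value = 9.4375 > continuation, so V_ud = 9.4375 (exercise)
Node dd (S = 59.06): continuation = 1/1.06·[0.7750·32.0781 + 0.2250·55.7031] = 35.2771; exercise value = 40.9375 > continuation, so V_dd = 40.9375 (exercise)
Node u (S = 120.7): continuation = 1/1.06·[0.7750·0.0000 + 0.2250·9.4375] = 2.0032; exercise value = 0.0000 ≤ continuation, so V_u = 2.0032
Node d (S = 78.75): continuation = 1/1.06·[0.7750·9.4375 + 0.2250·40.9375] = 15.5896; exercise value = 21.2500 > continuation, so V_d = 21.2500 (exercise)
Node 0 (S = 105): continuation = 1/1.06·[0.7750·2.0032 + 0.2250·21.2500] = 5.9752; exercise value = 0.0000 ≤ continuation, so V_0 = 5.9752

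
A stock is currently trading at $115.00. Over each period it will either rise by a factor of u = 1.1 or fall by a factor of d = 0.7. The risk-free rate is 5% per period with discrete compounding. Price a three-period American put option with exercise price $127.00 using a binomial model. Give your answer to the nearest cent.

Risk-neutral probability p = (1 + 0.05 − 0.7)/(1.1 − 0.7) = 0.3500/0.4000 = 0.8750
Terminal stock prices: S_uuu = 153.1, S_uud = 97.41, S_udd = 61.98, S_ddd = 39.44
Terminal payoffs (K − S): max(-26.07, 0) = 0, max(29.59, 0) = 29.59, max(65.02, 0) = 65.02, max(87.56, 0) = 87.56
Node uu (S = 139.2): continuation = 1/1.05·[0.8750·0.0000 + 0.1250·29.5950] = 3.5232; exercise value = 0.0000 ≤ continuation, so V_uu = 3.5232
Node ud (S = 88.55): continuation = 1/1.05·[0.8750·29.5950 + 0.1250·65.0150] = 32.4024; exercise value = 38.4500 > continuation, so V_ud = 38.4500 (exercise)
Node dd (S = 56.35): continuation = 1/1.05·[0.8750·65.0150 + 0.1250·87.5550] = 64.6024; exercise value = 70.6500 > continuation, so V_dd = 70.6500 (exercise)
Node u (S = 126.5): continuation = 1/1.05·[0.8750·3.5232 + 0.1250·38.4500] = 7.5134; exercise value = 0.5000 ≤ continuation, so V_u = 7.5134
Node d (S = 80.5): continuation = 1/1.05·[0.8750·38.4500 + 0.1250·70.6500] = 40.4524; exercise value = 46.5000 > continuation, so V_d = 46.5000 (exercise)
Node 0 (S = 115): continuation = 1/1.05·[0.8750·7.5134 + 0.1250·46.5000] = 11.7969; exercise value = 12.0000 > continuation, so V_0 = 12.0000 (exercise)

$12.00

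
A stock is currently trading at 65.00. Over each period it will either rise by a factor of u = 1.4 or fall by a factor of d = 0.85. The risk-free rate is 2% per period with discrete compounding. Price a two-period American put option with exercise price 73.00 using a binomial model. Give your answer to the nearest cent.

Risk-neutral probability p = (1 + 0.02 − 0.85)/(1.4 − 0.85) = 0.1700/0.5500 = 0.3091
Terminal stock prices: S_uu = 127.4, S_ud = 77.35, S_dd = 46.96
Terminal payoffs (K − S): max(-54.4, 0) = 0, max(-4.35, 0) = 0, max(26.04, 0) = 26.04
Node u (S = 91): continuation = 1/1.02·[0.3091·0.0000 + 0.6909·0.0000] = 0.0000; exercise value = 0.0000 ≤ continuation, so V_u = 0.0000
Node d (S = 55.25): continuation = 1/1.02·[0.3091·0.0000 + 0.6909·26.0375] = 17.6368; exercise value = 17.7500 > continuation, so V_d = 17.7500 (exercise)
Node 0 (S = 65): continuation = 1/1.02·[0.3091·0.0000 + 0.6909·17.7500] = 12.0232; exercise value = 8.0000 ≤ continuation, so V_0 = 12.0232

12.02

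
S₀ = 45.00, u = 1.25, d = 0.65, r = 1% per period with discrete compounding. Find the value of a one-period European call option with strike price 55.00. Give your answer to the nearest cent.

Risk-neutral probability p = (1 + 0.01 − 0.65)/(1.25 − 0.65) = 0.3600/0.6000 = 0.6000
Terminal stock prices: S_u = 56.25, S_d = 29.25
Terminal payoffs (S − K): max(1.25, 0) = 1.25, max(-25.75, 0) = 0
Node 0 (S = 45): V_0 = 1/1.01·[0.6000·1.2500 + 0.4000·0.0000] = 0.7426

0.74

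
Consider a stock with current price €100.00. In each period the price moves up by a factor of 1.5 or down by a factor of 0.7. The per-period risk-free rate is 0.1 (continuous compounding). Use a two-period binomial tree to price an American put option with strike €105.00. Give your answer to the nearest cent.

Risk-neutral probability p = (e^0.1 − 0.7)/(1.5 − 0.7) = 0.4052/0.8000 = 0.5065
Terminal stock prices: S_uu = 225, S_ud = 105, S_dd = 49
Terminal payoffs (K − S): max(-120, 0) = 0, max(0, 0) = 0, max(56, 0) = 56
Node u (S = 150): continuation = e^(−0.1)·[0.5065·0.0000 + 0.4935·0.0000] = 0.0000; exercise value = 0.0000 ≤ continuation, so V_u = 0.0000
Node d (S = 70): continuation = e^(−0.1)·[0.5065·0.0000 + 0.4935·56.0000] = 25.0079; exercise value = 35.0000 > continuation, so V_d = 35.0000 (exercise)
Node 0 (S = 100): continuation = e^(−0.1)·[0.5065·0.0000 + 0.4935·35.0000] = 15.6300; exercise value = 5.0000 ≤ continuation, so V_0 = 15.6300

€15.63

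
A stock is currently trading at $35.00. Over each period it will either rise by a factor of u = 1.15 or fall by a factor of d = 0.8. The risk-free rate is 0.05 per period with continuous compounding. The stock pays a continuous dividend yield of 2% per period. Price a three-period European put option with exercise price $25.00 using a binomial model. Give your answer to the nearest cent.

Per-period risk-free factor R = e^0.05 = 1.0513; dividend-adjusted growth = e^(0.05−0.02) = 1.0305.
Risk-neutral probability p = (1.0305 − 0.8)/(1.15 − 0.8) = 0.2305/0.3500 = 0.6584
Terminal stock prices: S_uuu = 53.23, S_uud = 37.03, S_udd = 25.76, S_ddd = 17.92
Terminal payoffs (K − S): max(-28.23, 0) = 0, max(-12.03, 0) = 0, max(-0.76, 0) = 0, max(7.08, 0) = 7.08
Node uu (S = 46.29): V_uu = e^(−0.05)·[0.6584·0.0000 + 0.3416·0.0000] = 0.0000
Node ud (S = 32.2): V_ud = e^(−0.05)·[0.6584·0.0000 + 0.3416·0.0000] = 0.0000
Node dd (S = 22.4): V_dd = e^(−0.05)·[0.6584·0.0000 + 0.3416·7.0800] = 2.3003
Node u (S = 40.25): V_u = e^(−0.05)·[0.6584·0.0000 + 0.3416·0.0000] = 0.0000
Node d (S = 28): V_d = e^(−0.05)·[0.6584·0.0000 + 0.3416·2.3003] = 0.7474
Node 0 (S = 35): V_0 = e^(−0.05)·[0.6584·0.0000 + 0.3416·0.7474] = 0.2428

$0.24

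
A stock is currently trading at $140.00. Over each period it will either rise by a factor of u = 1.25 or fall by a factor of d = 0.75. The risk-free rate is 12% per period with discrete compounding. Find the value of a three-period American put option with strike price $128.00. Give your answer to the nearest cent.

$6.39

Risk-neutral probability p = (1 + 0.12 − 0.75)/(1.25 − 0.75) = 0.3700/0.5000 = 0.7400
Terminal stock prices: S_uuu = 273.4, S_uud = 164.1, S_udd = 98.44, S_ddd = 59.06
Terminal payoffs (K − S): max(-145.4, 0) = 0, max(-36.06, 0) = 0, max(29.56, 0) = 29.56, max(68.94, 0) = 68.94
Node uu (S = 218.8): continuation = 1/1.12·[0.7400·0.0000 + 0.2600·0.0000] = 0.0000; exercise value = 0.0000 ≤ continuation, so V_uu = 0.0000
Node ud (S = 131.2): continuation = 1/1.12·[0.7400·0.0000 + 0.2600·29.5625] = 6.8627; exercise value = 0.0000 ≤ continuation, so V_ud = 6.8627
Node dd (S = 78.75): continuation = 1/1.12·[0.7400·29.5625 + 0.2600·68.9375] = 35.5357; exercise value = 49.2500 > continuation, so V_dd = 49.2500 (exercise)
Node u (S = 175): continuation = 1/1.12·[0.7400·0.0000 + 0.2600·6.8627] = 1.5931; exercise value = 0.0000 ≤ continuation, so V_u = 1.5931
Node d (S = 105): continuation = 1/1.12·[0.7400·6.8627 + 0.2600·49.2500] = 15.9673; exercise value = 23.0000 > continuation, so V_d = 23.0000 (exercise)
Node 0 (S = 140): continuation = 1/1.12·[0.7400·1.5931 + 0.2600·23.0000] = 6.3919; exercise value = 0.0000 ≤ continuation, so V_0 = 6.3919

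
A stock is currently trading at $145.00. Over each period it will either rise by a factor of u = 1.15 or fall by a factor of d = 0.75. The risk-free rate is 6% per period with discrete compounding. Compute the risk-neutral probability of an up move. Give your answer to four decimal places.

Risk-neutral probability p = (1 + 0.06 − 0.75)/(1.15 − 0.75) = 0.3100/0.4000 = 0.7750

p = 0.7750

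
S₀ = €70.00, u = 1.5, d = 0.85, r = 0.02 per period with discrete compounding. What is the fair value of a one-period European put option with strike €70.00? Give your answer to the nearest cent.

Risk-neutral probability p = (1 + 0.02 − 0.85)/(1.5 − 0.85) = 0.1700/0.6500 = 0.2615
Terminal stock prices: S_u = 105, S_d = 59.5
Terminal payoffs (K − S): max(-35, 0) = 0, max(10.5, 0) = 10.5
Node 0 (S = 70): V_0 = 1/1.02·[0.2615·0.0000 + 0.7385·10.5000] = 7.6018

€7.60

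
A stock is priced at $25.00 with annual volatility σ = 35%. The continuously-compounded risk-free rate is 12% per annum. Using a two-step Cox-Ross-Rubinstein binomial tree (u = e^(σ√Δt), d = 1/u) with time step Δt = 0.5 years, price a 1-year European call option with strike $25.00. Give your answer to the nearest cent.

CRR parameters: u = e^(σ√Δt) = e^(0.35·√0.5) = 1.2808, d = 1/u = 0.7808
Per-period rate: rΔt = 0.12·0.5 = 0.06, so R = e^0.06 = 1.0618
Risk-neutral probability p = (e^0.06 − 0.7808)/(1.2808 − 0.7808) = 0.2811/0.5000 = 0.5621
Terminal stock prices: S_uu = 41.01, S_ud = 25, S_dd = 15.24
Terminal payoffs (S − K): max(16.01, 0) = 16.01, max(0, 0) = 0, max(-9.76, 0) = 0
Node u (S = 32.02): V_u = e^(−0.06)·[0.5621·16.0114 + 0.4379·0.0000] = 8.4760
Node d (S = 19.52): V_d = e^(−0.06)·[0.5621·0.0000 + 0.4379·0.0000] = 0.0000
Node 0 (S = 25): V_0 = e^(−0.06)·[0.5621·8.4760 + 0.4379·0.0000] = 4.4869

$4.49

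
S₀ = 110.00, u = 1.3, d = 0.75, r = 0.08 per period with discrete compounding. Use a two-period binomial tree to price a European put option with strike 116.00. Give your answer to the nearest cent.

Risk-neutral probability p = (1 + 0.08 − 0.75)/(1.3 − 0.75) = 0.3300/0.5500 = 0.6000
Terminal stock prices: S_uu = 185.9, S_ud = 107.2, S_dd = 61.88
Terminal payoffs (K − S): max(-69.9, 0) = 0, max(8.75, 0) = 8.75, max(54.12, 0) = 54.12
Node u (S = 143): V_u = 1/1.08·[0.6000·0.0000 + 0.4000·8.7500] = 3.2407
Node d (S = 82.5): V_d = 1/1.08·[0.6000·8.7500 + 0.4000·54.1250] = 24.9074
Node 0 (S = 110): V_0 = 1/1.08·[0.6000·3.2407 + 0.4000·24.9074] = 11.0254

11.03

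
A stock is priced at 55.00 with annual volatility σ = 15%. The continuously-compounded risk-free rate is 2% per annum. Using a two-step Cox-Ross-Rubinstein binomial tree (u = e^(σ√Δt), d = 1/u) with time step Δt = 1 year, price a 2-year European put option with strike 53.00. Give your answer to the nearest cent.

CRR parameters: u = e^(σ√Δt) = e^(0.15·√1) = 1.1618, d = 1/u = 0.8607
Per-period rate: rΔt = 0.02·1 = 0.02, so R = e^0.02 = 1.0202
Risk-neutral probability p = (e^0.02 − 0.8607)/(1.1618 − 0.8607) = 0.1595/0.3011 = 0.5297
Terminal stock prices: S_uu = 74.24, S_ud = 55, S_dd = 40.75
Terminal payoffs (K − S): max(-21.24, 0) = 0, max(-2, 0) = 0, max(12.25, 0) = 12.25
Node u (S = 63.9): V_u = e^(−0.02)·[0.5297·0.0000 + 0.4703·0.0000] = 0.0000
Node d (S = 47.34): V_d = e^(−0.02)·[0.5297·0.0000 + 0.4703·12.2550] = 5.6499
Node 0 (S = 55): V_0 = e^(−0.02)·[0.5297·0.0000 + 0.4703·5.6499] = 2.6048

2.60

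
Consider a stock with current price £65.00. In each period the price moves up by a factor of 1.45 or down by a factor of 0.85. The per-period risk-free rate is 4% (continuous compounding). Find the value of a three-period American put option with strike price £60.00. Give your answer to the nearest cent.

Risk-neutral probability p = (e^0.04 − 0.85)/(1.45 − 0.85) = 0.1908/0.6000 = 0.3180
Terminal stock prices: S_uuu = 198.2, S_uud = 116.2, S_udd = 68.1, S_ddd = 39.92
Terminal payoffs (K − S): max(-138.2, 0) = 0, max(-56.16, 0) = 0, max(-8.096, 0) = 0, max(20.08, 0) = 20.08
Node uu (S = 136.7): continuation = e^(−0.04)·[0.3180·0.0000 + 0.6820·0.0000] = 0.0000; exercise value = 0.0000 ≤ continuation, so V_uu = 0.0000
Node ud (S = 80.11): continuation = e^(−0.04)·[0.3180·0.0000 + 0.6820·0.0000] = 0.0000; exercise value = 0.0000 ≤ continuation, so V_ud = 0.0000
Node dd (S = 46.96): continuation = e^(−0.04)·[0.3180·0.0000 + 0.6820·20.0819] = 13.1585; exercise value = 13.0375 ≤ continuation, so V_dd = 13.1585
Node u (S = 94.25): continuation = e^(−0.04)·[0.3180·0.0000 + 0.6820·0.0000] = 0.0000; exercise value = 0.0000 ≤ continuation, so V_u = 0.0000
Node d (S = 55.25): continuation = e^(−0.04)·[0.3180·0.0000 + 0.6820·13.1585] = 8.6220; exercise value = 4.7500 ≤ continuation, so V_d = 8.6220
Node 0 (S = 65): continuation = e^(−0.04)·[0.3180·0.0000 + 0.6820·8.6220] = 5.6495; exercise value = 0.0000 ≤ continuation, so V_0 = 5.6495

£5.65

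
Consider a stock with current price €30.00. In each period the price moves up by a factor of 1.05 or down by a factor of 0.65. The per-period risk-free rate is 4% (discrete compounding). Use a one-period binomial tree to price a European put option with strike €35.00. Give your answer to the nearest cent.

€3.65

Risk-neutral probability p = (1 + 0.04 − 0.65)/(1.05 − 0.65) = 0.3900/0.4000 = 0.9750
Terminal stock prices: S_u = 31.5, S_d = 19.5
Terminal payoffs (K − S): max(3.5, 0) = 3.5, max(15.5, 0) = 15.5
Node 0 (S = 30): V_0 = 1/1.04·[0.9750·3.5000 + 0.0250·15.5000] = 3.6538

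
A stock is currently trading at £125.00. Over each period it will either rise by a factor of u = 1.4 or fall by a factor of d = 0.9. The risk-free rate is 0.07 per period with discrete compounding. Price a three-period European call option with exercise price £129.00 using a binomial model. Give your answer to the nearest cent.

£28.59

Risk-neutral probability p = (1 + 0.07 − 0.9)/(1.4 − 0.9) = 0.1700/0.5000 = 0.3400
Terminal stock prices: S_uuu = 343, S_uud = 220.5, S_udd = 141.8, S_ddd = 91.13
Terminal payoffs (S − K): max(214, 0) = 214, max(91.5, 0) = 91.5, max(12.75, 0) = 12.75, max(-37.87, 0) = 0
Node uu (S = 245): V_uu = 1/1.07·[0.3400·214.0000 + 0.6600·91.5000] = 124.4393
Node ud (S = 157.5): V_ud = 1/1.07·[0.3400·91.5000 + 0.6600·12.7500] = 36.9393
Node dd (S = 101.2): V_dd = 1/1.07·[0.3400·12.7500 + 0.6600·0.0000] = 4.0514
Node u (S = 175): V_u = 1/1.07·[0.3400·124.4393 + 0.6600·36.9393] = 62.3264
Node d (S = 112.5): V_d = 1/1.07·[0.3400·36.9393 + 0.6600·4.0514] = 14.2367
Node 0 (S = 125): V_0 = 1/1.07·[0.3400·62.3264 + 0.6600·14.2367] = 28.5862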